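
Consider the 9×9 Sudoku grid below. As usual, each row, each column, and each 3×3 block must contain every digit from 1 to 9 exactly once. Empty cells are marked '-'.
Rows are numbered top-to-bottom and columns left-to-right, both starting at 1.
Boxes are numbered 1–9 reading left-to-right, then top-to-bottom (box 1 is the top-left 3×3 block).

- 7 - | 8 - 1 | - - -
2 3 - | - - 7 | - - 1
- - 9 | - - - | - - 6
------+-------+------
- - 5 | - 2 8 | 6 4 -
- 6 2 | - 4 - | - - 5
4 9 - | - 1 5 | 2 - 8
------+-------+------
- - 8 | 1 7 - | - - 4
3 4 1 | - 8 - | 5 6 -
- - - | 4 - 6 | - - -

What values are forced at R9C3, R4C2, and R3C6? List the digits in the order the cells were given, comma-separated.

7,1,4

For R9C3:
  Row 9 already contains {4, 6}.
  Column 3 already contains {1, 2, 5, 8, 9}.
  Its 3×3 block (box 7) already contains {1, 3, 4, 8}.
  The only value from 1–9 not eliminated is 7, so R9C3 = 7.
For R4C2:
  Row 4 already contains {2, 4, 5, 6, 8}.
  Column 2 already contains {3, 4, 6, 7, 9}.
  Its 3×3 block (box 4) already contains {2, 4, 5, 6, 9}.
  The only value from 1–9 not eliminated is 1, so R4C2 = 1.
For R3C6:
  Consider where 4 can go in column 6.
  R5C6 is out (row 5 already has a 4).
  R7C6 is out (row 7 already has a 4).
  R8C6 is out (row 8 already has a 4).
  So the only cell in column 6 that can hold 4 is R3C6.
  So R3C6 = 4.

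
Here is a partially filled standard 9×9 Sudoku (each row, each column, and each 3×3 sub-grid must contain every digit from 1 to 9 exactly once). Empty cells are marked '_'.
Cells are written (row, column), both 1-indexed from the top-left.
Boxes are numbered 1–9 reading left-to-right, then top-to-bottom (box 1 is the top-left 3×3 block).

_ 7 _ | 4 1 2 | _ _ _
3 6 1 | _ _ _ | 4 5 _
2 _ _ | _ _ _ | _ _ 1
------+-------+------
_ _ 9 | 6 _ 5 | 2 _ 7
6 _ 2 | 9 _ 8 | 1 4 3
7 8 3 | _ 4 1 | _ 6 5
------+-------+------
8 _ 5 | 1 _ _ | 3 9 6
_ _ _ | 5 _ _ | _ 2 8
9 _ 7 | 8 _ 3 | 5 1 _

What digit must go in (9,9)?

4

Row 9 already contains {1, 3, 5, 7, 8, 9}.
Column 9 already contains {1, 3, 5, 6, 7, 8}.
Its 3×3 block (box 9) already contains {1, 2, 3, 5, 6, 8, 9}.
The only value from 1–9 not eliminated is 4, so (9,9) = 4.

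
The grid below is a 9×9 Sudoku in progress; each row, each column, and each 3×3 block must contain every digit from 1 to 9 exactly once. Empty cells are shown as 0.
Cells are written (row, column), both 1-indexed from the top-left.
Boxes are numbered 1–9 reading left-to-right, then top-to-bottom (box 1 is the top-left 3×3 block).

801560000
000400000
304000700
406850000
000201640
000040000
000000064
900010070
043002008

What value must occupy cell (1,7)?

Cell (1,7) itself could take any of {2, 3, 4, 9} by direct elimination.
Consider where 4 can go in row 1.
(1,2) is out (column 2 already has a 4).
(1,6) is out (box 2 already has a 4).
(1,8) is out (column 8 already has a 4).
(1,9) is out (column 9 already has a 4).
So the only cell in row 1 that can hold 4 is (1,7).
Therefore (1,7) = 4.

4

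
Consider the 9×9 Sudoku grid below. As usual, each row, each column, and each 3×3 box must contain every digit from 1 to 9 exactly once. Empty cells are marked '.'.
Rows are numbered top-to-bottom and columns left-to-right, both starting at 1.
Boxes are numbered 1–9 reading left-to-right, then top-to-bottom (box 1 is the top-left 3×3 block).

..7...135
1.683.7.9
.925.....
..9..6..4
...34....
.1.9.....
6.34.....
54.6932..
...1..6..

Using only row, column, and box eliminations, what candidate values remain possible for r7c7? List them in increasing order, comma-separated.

5,8,9

Row 7 already contains {3, 4, 6}.
Column 7 already contains {1, 2, 6, 7}.
Its 3×3 block (box 9) already contains {2, 6}.
Removing those from 1–9 leaves {5, 8, 9} as the candidates for r7c7.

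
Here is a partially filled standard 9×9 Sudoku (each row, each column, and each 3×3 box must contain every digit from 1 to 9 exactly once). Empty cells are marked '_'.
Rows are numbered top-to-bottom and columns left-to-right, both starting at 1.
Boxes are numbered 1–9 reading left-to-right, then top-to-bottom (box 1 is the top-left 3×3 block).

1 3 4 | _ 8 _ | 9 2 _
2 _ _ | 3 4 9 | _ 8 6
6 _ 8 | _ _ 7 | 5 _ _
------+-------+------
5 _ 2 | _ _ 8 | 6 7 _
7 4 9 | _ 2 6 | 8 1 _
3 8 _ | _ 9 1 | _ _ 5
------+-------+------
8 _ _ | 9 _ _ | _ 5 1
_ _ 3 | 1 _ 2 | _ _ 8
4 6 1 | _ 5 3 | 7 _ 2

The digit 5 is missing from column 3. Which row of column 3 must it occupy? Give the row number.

2

Consider where 5 can go in column 3.
r6c3 is out (row 6 already has a 5).
r7c3 is out (row 7 already has a 5).
So the only cell in column 3 that can hold 5 is r2c3.
That is row 2.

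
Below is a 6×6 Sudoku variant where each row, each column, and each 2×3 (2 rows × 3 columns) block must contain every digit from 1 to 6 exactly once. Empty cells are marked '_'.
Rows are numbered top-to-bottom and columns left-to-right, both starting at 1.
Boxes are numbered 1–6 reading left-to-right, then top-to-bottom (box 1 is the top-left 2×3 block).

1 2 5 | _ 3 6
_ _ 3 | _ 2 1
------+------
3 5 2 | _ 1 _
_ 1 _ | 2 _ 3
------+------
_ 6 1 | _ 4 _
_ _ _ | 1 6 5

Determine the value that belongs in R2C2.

Row 2 already contains {1, 2, 3}.
Column 2 already contains {1, 2, 5, 6}.
Its 2×3 block (box 1) already contains {1, 2, 3, 5}.
The only value from 1–6 not eliminated is 4, so R2C2 = 4.

4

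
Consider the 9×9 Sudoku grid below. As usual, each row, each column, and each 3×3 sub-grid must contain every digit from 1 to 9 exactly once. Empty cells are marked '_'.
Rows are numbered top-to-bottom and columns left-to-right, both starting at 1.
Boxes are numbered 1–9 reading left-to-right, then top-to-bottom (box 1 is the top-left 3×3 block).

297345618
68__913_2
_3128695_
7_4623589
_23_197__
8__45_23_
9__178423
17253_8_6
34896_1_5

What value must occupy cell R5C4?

8

Row 5 already contains {1, 2, 3, 7, 9}.
Column 4 already contains {1, 2, 3, 4, 5, 6, 9}.
Its 3×3 block (box 5) already contains {1, 2, 3, 4, 5, 6, 9}.
The only value from 1–9 not eliminated is 8, so R5C4 = 8.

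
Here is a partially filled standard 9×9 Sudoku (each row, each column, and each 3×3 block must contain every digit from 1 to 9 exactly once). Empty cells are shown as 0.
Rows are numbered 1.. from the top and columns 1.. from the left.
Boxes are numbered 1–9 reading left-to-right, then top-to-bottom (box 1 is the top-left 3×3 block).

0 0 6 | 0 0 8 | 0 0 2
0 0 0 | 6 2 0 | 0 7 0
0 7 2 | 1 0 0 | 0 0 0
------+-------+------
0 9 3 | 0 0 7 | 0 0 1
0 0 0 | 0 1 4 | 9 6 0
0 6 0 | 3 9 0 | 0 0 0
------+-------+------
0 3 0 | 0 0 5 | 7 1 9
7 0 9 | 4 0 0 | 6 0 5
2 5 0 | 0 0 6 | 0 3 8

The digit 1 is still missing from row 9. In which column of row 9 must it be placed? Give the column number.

3

Consider where 1 can go in row 9.
row 9, column 4 is out (column 4 already has a 1).
row 9, column 5 is out (column 5 already has a 1).
row 9, column 7 is out (box 9 already has a 1).
So the only cell in row 9 that can hold 1 is row 9, column 3.
That is column 3.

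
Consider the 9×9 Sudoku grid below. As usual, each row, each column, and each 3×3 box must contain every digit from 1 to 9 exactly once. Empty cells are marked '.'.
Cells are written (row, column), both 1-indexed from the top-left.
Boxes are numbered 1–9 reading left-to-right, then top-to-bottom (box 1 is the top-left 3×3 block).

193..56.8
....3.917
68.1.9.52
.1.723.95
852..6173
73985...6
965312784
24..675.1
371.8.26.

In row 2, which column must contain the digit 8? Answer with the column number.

6

Consider where 8 can go in row 2.
(2,1) is out (column 1 already has a 8).
(2,2) is out (column 2 already has a 8).
(2,3) is out (box 1 already has a 8).
(2,4) is out (column 4 already has a 8).
So the only cell in row 2 that can hold 8 is (2,6).
That is column 6.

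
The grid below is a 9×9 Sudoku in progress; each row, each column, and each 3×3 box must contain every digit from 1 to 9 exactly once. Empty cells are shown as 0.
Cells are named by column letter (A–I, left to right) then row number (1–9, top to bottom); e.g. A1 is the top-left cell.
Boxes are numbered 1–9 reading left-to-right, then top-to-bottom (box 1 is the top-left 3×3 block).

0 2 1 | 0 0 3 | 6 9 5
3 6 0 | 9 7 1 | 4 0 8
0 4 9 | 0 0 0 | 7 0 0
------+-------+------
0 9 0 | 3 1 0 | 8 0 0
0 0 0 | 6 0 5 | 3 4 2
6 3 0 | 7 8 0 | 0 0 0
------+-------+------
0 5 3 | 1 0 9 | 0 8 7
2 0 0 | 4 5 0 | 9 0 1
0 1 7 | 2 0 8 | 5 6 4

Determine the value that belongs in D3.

Cell D3 itself could take any of {5, 8} by direct elimination.
Consider where 5 can go in box 2.
D1 is out (row 1 already has a 5).
E1 is out (row 1 already has a 5).
E3 is out (column E already has a 5).
F3 is out (column F already has a 5).
So the only cell in box 2 that can hold 5 is D3.
Therefore D3 = 5.

5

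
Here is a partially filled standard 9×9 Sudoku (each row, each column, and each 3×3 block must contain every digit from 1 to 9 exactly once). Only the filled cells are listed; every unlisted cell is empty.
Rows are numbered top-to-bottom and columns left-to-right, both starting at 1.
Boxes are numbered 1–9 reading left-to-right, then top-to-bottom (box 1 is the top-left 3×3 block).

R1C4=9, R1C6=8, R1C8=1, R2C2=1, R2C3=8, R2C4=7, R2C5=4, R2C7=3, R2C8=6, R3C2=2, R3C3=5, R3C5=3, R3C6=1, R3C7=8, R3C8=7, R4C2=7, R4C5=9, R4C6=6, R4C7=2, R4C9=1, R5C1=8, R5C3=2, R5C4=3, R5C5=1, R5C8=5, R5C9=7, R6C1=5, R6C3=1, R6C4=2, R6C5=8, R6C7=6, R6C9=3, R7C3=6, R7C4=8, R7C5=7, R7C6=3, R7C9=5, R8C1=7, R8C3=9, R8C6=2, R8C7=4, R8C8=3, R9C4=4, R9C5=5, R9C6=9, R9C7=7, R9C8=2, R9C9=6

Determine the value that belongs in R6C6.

7

Cell R6C6 itself could take any of {4, 7} by direct elimination.
Consider where 7 can go in box 5.
R4C4 is out (row 4 already has a 7).
R5C6 is out (row 5 already has a 7).
So the only cell in box 5 that can hold 7 is R6C6.
Therefore R6C6 = 7.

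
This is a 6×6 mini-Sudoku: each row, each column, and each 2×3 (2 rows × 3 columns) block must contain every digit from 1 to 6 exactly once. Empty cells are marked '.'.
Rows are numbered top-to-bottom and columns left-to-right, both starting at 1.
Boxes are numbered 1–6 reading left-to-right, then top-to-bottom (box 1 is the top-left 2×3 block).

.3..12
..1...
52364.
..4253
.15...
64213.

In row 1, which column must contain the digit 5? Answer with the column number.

4

Consider where 5 can go in row 1.
R1C1 is out (column 1 already has a 5).
R1C3 is out (column 3 already has a 5).
So the only cell in row 1 that can hold 5 is R1C4.
That is column 4.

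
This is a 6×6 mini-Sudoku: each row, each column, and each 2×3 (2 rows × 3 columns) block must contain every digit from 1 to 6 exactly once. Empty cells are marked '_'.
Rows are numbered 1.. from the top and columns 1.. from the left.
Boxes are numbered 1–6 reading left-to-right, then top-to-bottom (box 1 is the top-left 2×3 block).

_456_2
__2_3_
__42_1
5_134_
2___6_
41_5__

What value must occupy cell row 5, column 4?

Cell row 5, column 4 itself could take any of {1, 4} by direct elimination.
Consider where 1 can go in box 6.
row 5, column 6 is out (column 6 already has a 1).
row 6, column 5 is out (row 6 already has a 1).
row 6, column 6 is out (row 6 already has a 1).
So the only cell in box 6 that can hold 1 is row 5, column 4.
Therefore row 5, column 4 = 1.

1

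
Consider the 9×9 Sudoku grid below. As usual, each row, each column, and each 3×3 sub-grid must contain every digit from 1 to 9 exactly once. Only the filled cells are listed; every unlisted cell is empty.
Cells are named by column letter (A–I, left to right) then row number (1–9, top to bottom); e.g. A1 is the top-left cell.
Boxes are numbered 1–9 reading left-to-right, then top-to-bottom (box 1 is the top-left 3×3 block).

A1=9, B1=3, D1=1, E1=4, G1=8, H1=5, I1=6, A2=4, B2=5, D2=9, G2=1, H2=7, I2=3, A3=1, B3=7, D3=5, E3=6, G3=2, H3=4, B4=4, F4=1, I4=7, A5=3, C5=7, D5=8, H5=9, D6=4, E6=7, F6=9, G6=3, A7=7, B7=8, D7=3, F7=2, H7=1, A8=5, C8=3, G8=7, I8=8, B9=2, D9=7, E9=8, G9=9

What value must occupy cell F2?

8

Row 2 already contains {1, 3, 4, 5, 7, 9}.
Column F already contains {1, 2, 9}.
Its 3×3 block (box 2) already contains {1, 4, 5, 6, 9}.
The only value from 1–9 not eliminated is 8, so F2 = 8.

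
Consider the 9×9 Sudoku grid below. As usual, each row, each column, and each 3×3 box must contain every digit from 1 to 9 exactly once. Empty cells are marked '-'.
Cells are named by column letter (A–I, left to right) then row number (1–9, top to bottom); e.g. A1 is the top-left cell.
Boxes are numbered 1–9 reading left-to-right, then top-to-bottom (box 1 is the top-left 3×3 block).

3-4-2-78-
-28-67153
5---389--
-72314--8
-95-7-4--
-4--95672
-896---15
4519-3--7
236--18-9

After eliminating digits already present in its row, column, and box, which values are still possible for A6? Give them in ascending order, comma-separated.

1,8

Row 6 already contains {2, 4, 5, 6, 7, 9}.
Column A already contains {2, 3, 4, 5}.
Its 3×3 block (box 4) already contains {2, 4, 5, 7, 9}.
Removing those from 1–9 leaves {1, 8} as the candidates for A6.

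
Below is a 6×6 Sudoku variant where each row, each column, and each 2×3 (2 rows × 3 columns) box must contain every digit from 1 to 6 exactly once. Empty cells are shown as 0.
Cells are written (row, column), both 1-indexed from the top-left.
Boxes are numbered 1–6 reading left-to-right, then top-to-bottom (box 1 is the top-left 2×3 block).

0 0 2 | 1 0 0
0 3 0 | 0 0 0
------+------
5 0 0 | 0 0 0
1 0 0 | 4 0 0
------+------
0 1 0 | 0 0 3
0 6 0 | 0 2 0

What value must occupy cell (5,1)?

2

Cell (5,1) itself could take any of {2, 4} by direct elimination.
Consider where 2 can go in row 5.
(5,3) is out (column 3 already has a 2).
(5,4) is out (box 6 already has a 2).
(5,5) is out (column 5 already has a 2).
So the only cell in row 5 that can hold 2 is (5,1).
Therefore (5,1) = 2.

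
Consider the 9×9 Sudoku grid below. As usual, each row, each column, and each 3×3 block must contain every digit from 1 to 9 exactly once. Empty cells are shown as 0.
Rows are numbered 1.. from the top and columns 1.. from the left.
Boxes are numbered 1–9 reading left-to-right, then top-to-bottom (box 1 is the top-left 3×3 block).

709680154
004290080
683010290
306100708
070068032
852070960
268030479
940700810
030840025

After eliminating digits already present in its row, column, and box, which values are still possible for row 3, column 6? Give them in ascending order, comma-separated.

Row 3 already contains {1, 2, 3, 6, 8, 9}.
Column 6 already contains {8}.
Its 3×3 block (box 2) already contains {1, 2, 6, 8, 9}.
Removing those from 1–9 leaves {4, 5, 7} as the candidates for row 3, column 6.

4,5,7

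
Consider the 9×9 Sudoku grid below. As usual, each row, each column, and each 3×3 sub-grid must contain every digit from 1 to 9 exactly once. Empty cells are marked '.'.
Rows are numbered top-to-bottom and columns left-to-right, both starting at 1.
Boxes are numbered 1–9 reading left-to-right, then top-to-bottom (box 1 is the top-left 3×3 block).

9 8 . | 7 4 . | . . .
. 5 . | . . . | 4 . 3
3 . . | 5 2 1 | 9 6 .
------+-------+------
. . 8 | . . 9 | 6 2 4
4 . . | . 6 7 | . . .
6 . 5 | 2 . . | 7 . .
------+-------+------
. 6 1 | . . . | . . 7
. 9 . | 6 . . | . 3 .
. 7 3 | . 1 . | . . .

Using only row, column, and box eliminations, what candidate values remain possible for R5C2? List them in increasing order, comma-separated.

Row 5 already contains {4, 6, 7}.
Column 2 already contains {5, 6, 7, 8, 9}.
Its 3×3 block (box 4) already contains {4, 5, 6, 8}.
Removing those from 1–9 leaves {1, 2, 3} as the candidates for R5C2.

1,2,3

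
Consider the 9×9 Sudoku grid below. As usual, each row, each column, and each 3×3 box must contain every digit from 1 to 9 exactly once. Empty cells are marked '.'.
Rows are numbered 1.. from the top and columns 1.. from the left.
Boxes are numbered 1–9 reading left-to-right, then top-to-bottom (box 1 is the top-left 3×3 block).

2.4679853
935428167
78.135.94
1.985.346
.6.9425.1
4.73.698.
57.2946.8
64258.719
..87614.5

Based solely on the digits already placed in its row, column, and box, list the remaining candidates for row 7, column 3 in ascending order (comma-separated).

Row 7 already contains {2, 4, 5, 6, 7, 8, 9}.
Column 3 already contains {2, 4, 5, 7, 8, 9}.
Its 3×3 block (box 7) already contains {2, 4, 5, 6, 7, 8}.
Removing those from 1–9 leaves {1, 3} as the candidates for row 7, column 3.

1,3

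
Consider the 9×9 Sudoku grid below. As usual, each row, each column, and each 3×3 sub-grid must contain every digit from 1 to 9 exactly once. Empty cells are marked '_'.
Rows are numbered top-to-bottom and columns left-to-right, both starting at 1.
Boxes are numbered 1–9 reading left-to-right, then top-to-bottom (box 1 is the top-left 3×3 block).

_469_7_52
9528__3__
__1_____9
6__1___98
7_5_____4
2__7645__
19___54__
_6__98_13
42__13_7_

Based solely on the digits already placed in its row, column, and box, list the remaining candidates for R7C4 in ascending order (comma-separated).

Row 7 already contains {1, 4, 5, 9}.
Column 4 already contains {1, 7, 8, 9}.
Its 3×3 block (box 8) already contains {1, 3, 5, 8, 9}.
Removing those from 1–9 leaves {2, 6} as the candidates for R7C4.

2,6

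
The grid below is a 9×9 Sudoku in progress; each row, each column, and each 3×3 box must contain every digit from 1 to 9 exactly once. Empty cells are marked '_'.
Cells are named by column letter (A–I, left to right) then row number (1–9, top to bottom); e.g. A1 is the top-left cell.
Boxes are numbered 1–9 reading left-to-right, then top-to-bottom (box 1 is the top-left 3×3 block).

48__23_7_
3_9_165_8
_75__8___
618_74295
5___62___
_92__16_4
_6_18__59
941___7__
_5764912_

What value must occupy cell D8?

2

Cell D8 itself could take any of {2, 3, 5} by direct elimination.
Consider where 2 can go in column D.
D1 is out (row 1 already has a 2). D2 is out (box 2 already has a 2). D3 is out (box 2 already has a 2). D4 is out (row 4 already has a 2). The remaining empty cells in column D are similarly blocked.
So the only cell in column D that can hold 2 is D8.
Therefore D8 = 2.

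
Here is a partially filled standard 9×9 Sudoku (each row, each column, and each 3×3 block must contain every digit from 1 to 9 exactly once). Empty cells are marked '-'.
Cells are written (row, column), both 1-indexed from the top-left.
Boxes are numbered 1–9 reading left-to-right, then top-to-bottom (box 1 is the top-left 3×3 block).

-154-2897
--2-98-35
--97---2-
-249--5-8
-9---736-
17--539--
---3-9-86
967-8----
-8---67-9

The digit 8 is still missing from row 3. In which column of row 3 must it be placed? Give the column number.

Consider where 8 can go in row 3.
(3,2) is out (column 2 already has a 8).
(3,5) is out (column 5 already has a 8).
(3,6) is out (column 6 already has a 8).
(3,7) is out (column 7 already has a 8).
(3,9) is out (column 9 already has a 8).
So the only cell in row 3 that can hold 8 is (3,1).
That is column 1.

1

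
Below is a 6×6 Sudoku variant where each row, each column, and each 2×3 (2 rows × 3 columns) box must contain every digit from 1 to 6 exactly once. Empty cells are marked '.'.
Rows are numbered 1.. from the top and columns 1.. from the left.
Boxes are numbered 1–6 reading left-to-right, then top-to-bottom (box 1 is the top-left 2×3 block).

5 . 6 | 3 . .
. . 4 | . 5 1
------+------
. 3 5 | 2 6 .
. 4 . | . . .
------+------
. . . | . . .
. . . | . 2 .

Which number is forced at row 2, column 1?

Cell row 2, column 1 itself could take any of {2, 3} by direct elimination.
Consider where 3 can go in box 1.
row 1, column 2 is out (row 1 already has a 3).
row 2, column 2 is out (column 2 already has a 3).
So the only cell in box 1 that can hold 3 is row 2, column 1.
Therefore row 2, column 1 = 3.

3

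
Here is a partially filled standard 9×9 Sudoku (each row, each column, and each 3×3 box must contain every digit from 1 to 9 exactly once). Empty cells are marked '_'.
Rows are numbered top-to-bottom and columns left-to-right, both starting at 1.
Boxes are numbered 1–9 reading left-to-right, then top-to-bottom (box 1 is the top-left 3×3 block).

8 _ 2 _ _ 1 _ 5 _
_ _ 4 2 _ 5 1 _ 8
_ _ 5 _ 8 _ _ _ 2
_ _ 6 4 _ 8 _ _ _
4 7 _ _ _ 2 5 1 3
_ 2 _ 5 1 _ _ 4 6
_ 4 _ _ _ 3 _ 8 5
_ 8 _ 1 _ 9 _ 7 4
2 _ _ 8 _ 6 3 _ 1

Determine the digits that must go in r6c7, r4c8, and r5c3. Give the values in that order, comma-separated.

For r6c7:
  Consider where 8 can go in column 7.
  r1c7 is out (row 1 already has a 8).
  r3c7 is out (row 3 already has a 8).
  r4c7 is out (row 4 already has a 8).
  r7c7 is out (row 7 already has a 8).
  r8c7 is out (row 8 already has a 8).
  So the only cell in column 7 that can hold 8 is r6c7.
  So r6c7 = 8.
For r4c8:
  Consider where 2 can go in column 8.
  r2c8 is out (row 2 already has a 2).
  r3c8 is out (row 3 already has a 2).
  r9c8 is out (row 9 already has a 2).
  So the only cell in column 8 that can hold 2 is r4c8.
  So r4c8 = 2.
For r5c3:
  Consider where 8 can go in row 5.
  r5c4 is out (column 4 already has a 8).
  r5c5 is out (column 5 already has a 8).
  So the only cell in row 5 that can hold 8 is r5c3.
  So r5c3 = 8.

8,2,8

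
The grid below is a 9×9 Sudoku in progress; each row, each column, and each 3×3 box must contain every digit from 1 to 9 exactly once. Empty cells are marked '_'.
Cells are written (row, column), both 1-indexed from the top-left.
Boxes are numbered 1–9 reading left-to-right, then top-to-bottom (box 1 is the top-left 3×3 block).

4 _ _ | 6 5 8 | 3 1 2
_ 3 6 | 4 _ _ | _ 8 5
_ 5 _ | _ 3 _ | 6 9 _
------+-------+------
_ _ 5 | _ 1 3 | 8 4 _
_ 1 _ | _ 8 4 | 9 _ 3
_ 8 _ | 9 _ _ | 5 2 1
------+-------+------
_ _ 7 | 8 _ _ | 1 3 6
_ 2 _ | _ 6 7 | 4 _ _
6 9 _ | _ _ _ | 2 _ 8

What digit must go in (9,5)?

Row 9 already contains {2, 6, 8, 9}.
Column 5 already contains {1, 3, 5, 6, 8}.
Its 3×3 block (box 8) already contains {6, 7, 8}.
The only value from 1–9 not eliminated is 4, so (9,5) = 4.

4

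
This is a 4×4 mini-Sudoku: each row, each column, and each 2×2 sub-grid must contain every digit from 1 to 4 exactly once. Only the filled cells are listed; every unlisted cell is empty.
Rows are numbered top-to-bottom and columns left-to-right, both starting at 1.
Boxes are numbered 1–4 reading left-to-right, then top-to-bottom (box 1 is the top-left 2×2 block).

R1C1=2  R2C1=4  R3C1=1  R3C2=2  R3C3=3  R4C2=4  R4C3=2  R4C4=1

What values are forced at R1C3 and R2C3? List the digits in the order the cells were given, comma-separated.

For R1C3:
  Consider where 4 can go in column 3.
  R2C3 is out (row 2 already has a 4).
  So the only cell in column 3 that can hold 4 is R1C3.
  So R1C3 = 4.
For R2C3:
  Row 2 already contains {4}.
  Column 3 already contains {2, 3}.
  Its 2×2 block (box 2) already contains {}.
  The only value from 1–4 not eliminated is 1, so R2C3 = 1.

4,1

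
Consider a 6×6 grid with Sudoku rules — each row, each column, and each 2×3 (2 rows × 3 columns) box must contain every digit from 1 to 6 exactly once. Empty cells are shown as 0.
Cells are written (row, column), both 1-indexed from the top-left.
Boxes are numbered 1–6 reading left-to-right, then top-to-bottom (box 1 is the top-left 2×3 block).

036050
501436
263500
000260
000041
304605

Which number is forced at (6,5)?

2

Row 6 already contains {3, 4, 5, 6}.
Column 5 already contains {3, 4, 5, 6}.
Its 2×3 block (box 6) already contains {1, 4, 5, 6}.
The only value from 1–6 not eliminated is 2, so (6,5) = 2.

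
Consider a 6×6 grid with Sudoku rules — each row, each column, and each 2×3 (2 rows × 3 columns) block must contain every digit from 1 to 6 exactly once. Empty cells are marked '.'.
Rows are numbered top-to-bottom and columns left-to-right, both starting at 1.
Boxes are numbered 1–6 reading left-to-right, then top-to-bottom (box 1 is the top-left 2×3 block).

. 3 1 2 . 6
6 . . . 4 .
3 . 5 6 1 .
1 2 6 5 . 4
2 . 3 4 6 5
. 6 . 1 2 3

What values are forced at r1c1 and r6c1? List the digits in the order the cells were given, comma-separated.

4,5

For r1c1:
  Consider where 4 can go in box 1.
  r2c2 is out (row 2 already has a 4).
  r2c3 is out (row 2 already has a 4).
  So the only cell in box 1 that can hold 4 is r1c1.
  So r1c1 = 4.
For r6c1:
  Consider where 5 can go in box 5.
  r5c2 is out (row 5 already has a 5).
  r6c3 is out (column 3 already has a 5).
  So the only cell in box 5 that can hold 5 is r6c1.
  So r6c1 = 5.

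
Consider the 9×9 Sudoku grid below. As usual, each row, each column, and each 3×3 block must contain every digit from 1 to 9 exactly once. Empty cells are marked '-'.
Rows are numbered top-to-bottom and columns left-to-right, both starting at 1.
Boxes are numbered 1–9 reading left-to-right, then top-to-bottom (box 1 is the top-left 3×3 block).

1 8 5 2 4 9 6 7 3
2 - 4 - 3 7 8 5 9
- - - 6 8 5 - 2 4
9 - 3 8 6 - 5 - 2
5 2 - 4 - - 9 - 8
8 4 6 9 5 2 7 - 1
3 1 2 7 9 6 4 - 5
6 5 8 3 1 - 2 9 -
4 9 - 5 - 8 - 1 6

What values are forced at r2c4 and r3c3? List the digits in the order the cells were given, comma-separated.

1,9

For r2c4:
  Row 2 already contains {2, 3, 4, 5, 7, 8, 9}.
  Column 4 already contains {2, 3, 4, 5, 6, 7, 8, 9}.
  Its 3×3 block (box 2) already contains {2, 3, 4, 5, 6, 7, 8, 9}.
  The only value from 1–9 not eliminated is 1, so r2c4 = 1.
For r3c3:
  Consider where 9 can go in box 1.
  r2c2 is out (row 2 already has a 9).
  r3c1 is out (column 1 already has a 9).
  r3c2 is out (column 2 already has a 9).
  So the only cell in box 1 that can hold 9 is r3c3.
  So r3c3 = 9.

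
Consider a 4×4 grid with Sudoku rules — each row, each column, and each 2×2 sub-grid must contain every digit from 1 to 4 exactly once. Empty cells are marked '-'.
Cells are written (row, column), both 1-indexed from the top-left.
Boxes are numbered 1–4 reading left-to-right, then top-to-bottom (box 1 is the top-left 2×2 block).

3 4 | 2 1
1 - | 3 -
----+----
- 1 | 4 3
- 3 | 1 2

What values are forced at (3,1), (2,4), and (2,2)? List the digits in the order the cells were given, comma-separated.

For (3,1):
  Row 3 already contains {1, 3, 4}.
  Column 1 already contains {1, 3}.
  Its 2×2 block (box 3) already contains {1, 3}.
  The only value from 1–4 not eliminated is 2, so (3,1) = 2.
For (2,4):
  Row 2 already contains {1, 3}.
  Column 4 already contains {1, 2, 3}.
  Its 2×2 block (box 2) already contains {1, 2, 3}.
  The only value from 1–4 not eliminated is 4, so (2,4) = 4.
For (2,2):
  Row 2 already contains {1, 3}.
  Column 2 already contains {1, 3, 4}.
  Its 2×2 block (box 1) already contains {1, 3, 4}.
  The only value from 1–4 not eliminated is 2, so (2,2) = 2.

2,4,2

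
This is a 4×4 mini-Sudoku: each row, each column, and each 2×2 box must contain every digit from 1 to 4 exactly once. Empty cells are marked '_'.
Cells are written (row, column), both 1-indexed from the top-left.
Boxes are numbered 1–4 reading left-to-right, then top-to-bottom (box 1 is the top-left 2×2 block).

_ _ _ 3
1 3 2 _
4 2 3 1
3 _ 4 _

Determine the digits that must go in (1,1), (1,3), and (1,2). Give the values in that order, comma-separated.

For (1,1):
  Row 1 already contains {3}.
  Column 1 already contains {1, 3, 4}.
  Its 2×2 block (box 1) already contains {1, 3}.
  The only value from 1–4 not eliminated is 2, so (1,1) = 2.
For (1,3):
  Row 1 already contains {3}.
  Column 3 already contains {2, 3, 4}.
  Its 2×2 block (box 2) already contains {2, 3}.
  The only value from 1–4 not eliminated is 1, so (1,3) = 1.
For (1,2):
  Row 1 already contains {3}.
  Column 2 already contains {2, 3}.
  Its 2×2 block (box 1) already contains {1, 3}.
  The only value from 1–4 not eliminated is 4, so (1,2) = 4.

2,1,4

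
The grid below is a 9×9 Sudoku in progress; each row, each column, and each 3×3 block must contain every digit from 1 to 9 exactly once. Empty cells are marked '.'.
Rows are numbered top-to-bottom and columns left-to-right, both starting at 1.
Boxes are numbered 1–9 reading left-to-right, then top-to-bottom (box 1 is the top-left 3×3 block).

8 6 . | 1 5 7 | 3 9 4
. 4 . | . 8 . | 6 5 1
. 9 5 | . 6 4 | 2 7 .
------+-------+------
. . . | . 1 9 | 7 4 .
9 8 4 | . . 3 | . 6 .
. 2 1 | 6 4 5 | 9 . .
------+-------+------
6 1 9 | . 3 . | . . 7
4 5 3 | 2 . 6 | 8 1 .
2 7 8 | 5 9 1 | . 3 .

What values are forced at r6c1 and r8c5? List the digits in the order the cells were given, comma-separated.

7,7

For r6c1:
  Consider where 7 can go in row 6.
  r6c8 is out (column 8 already has a 7).
  r6c9 is out (column 9 already has a 7).
  So the only cell in row 6 that can hold 7 is r6c1.
  So r6c1 = 7.
For r8c5:
  Row 8 already contains {1, 2, 3, 4, 5, 6, 8}.
  Column 5 already contains {1, 3, 4, 5, 6, 8, 9}.
  Its 3×3 block (box 8) already contains {1, 2, 3, 5, 6, 9}.
  The only value from 1–9 not eliminated is 7, so r8c5 = 7.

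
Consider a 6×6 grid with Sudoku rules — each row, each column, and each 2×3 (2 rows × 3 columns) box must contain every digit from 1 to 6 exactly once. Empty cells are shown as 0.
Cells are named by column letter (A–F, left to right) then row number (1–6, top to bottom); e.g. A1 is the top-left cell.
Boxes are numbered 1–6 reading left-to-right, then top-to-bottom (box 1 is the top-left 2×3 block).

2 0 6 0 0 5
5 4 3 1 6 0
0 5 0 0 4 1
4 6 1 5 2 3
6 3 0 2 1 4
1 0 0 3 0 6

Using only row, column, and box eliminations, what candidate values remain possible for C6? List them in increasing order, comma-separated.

Row 6 already contains {1, 3, 6}.
Column C already contains {1, 3, 6}.
Its 2×3 block (box 5) already contains {1, 3, 6}.
Removing those from 1–6 leaves {2, 4, 5} as the candidates for C6.

2,4,5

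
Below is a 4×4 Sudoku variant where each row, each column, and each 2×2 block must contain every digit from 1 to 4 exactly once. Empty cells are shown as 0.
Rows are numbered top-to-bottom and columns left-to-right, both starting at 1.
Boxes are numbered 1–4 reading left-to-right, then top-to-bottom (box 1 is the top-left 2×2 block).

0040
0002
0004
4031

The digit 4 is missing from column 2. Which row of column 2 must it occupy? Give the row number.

2

Consider where 4 can go in column 2.
R1C2 is out (row 1 already has a 4).
R3C2 is out (row 3 already has a 4).
R4C2 is out (row 4 already has a 4).
So the only cell in column 2 that can hold 4 is R2C2.
That is row 2.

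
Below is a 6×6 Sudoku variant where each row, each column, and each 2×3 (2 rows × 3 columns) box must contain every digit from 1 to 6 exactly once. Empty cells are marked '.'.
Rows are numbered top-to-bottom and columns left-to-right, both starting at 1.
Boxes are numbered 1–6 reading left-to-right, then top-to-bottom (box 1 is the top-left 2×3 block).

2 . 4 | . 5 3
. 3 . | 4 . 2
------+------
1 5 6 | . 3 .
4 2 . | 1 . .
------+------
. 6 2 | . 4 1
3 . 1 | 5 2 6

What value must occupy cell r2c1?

Cell r2c1 itself could take any of {5, 6} by direct elimination.
Consider where 6 can go in box 1.
r1c2 is out (column 2 already has a 6).
r2c3 is out (column 3 already has a 6).
So the only cell in box 1 that can hold 6 is r2c1.
Therefore r2c1 = 6.

6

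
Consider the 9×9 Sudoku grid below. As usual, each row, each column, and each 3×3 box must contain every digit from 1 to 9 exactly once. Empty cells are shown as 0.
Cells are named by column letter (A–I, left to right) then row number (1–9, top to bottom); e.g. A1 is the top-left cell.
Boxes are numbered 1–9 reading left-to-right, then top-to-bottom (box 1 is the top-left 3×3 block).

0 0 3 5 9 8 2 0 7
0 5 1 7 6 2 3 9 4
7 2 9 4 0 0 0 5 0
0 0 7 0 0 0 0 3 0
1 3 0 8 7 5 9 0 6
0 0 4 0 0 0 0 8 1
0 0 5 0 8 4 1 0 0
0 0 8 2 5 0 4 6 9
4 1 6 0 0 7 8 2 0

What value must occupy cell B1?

4

Cell B1 itself could take any of {4, 6} by direct elimination.
Consider where 4 can go in box 1.
A1 is out (column A already has a 4).
A2 is out (row 2 already has a 4).
So the only cell in box 1 that can hold 4 is B1.
Therefore B1 = 4.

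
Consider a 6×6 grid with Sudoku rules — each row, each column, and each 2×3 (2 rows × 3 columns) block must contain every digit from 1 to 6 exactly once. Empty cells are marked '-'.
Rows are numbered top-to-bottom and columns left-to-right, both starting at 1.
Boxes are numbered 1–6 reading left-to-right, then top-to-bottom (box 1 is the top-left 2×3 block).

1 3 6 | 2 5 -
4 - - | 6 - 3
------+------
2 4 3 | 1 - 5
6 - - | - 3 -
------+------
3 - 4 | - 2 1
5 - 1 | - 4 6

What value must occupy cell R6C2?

Row 6 already contains {1, 4, 5, 6}.
Column 2 already contains {3, 4}.
Its 2×3 block (box 5) already contains {1, 3, 4, 5}.
The only value from 1–6 not eliminated is 2, so R6C2 = 2.

2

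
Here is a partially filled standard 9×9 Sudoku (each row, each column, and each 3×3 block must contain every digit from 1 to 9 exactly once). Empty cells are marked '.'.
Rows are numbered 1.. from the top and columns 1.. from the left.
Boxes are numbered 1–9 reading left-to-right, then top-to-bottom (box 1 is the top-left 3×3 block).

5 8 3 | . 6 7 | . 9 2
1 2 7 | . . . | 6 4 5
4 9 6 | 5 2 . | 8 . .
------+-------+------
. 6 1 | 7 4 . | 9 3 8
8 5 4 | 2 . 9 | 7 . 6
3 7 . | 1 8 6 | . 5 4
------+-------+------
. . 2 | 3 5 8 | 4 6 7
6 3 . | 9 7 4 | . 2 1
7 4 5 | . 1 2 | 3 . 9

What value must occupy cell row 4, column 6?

Row 4 already contains {1, 3, 4, 6, 7, 8, 9}.
Column 6 already contains {2, 4, 6, 7, 8, 9}.
Its 3×3 block (box 5) already contains {1, 2, 4, 6, 7, 8, 9}.
The only value from 1–9 not eliminated is 5, so row 4, column 6 = 5.

5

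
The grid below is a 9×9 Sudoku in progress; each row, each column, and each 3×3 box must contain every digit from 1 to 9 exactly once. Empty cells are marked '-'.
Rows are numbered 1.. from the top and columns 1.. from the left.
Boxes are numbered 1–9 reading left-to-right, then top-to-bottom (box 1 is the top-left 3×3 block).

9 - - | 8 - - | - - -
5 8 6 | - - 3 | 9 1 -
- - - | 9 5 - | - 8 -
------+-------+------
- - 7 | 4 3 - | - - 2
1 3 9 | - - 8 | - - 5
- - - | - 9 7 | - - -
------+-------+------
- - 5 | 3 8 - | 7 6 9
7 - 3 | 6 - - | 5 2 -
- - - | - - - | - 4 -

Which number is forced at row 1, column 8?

5

Cell row 1, column 8 itself could take any of {3, 5, 7} by direct elimination.
Consider where 5 can go in column 8.
row 4, column 8 is out (box 6 already has a 5).
row 5, column 8 is out (row 5 already has a 5).
row 6, column 8 is out (box 6 already has a 5).
So the only cell in column 8 that can hold 5 is row 1, column 8.
Therefore row 1, column 8 = 5.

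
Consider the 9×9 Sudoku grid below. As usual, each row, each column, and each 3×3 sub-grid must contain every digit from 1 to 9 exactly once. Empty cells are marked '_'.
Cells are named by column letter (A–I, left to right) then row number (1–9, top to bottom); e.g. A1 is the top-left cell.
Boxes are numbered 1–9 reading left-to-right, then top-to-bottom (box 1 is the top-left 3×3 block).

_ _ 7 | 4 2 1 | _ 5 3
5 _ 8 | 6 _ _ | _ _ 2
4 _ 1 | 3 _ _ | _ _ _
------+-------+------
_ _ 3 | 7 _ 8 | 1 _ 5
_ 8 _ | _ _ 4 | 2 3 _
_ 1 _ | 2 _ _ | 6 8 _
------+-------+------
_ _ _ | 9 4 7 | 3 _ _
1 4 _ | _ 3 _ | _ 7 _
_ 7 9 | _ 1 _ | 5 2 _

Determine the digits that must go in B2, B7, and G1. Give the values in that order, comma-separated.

For B2:
  Consider where 3 can go in box 1.
  A1 is out (row 1 already has a 3).
  B1 is out (row 1 already has a 3).
  B3 is out (row 3 already has a 3).
  So the only cell in box 1 that can hold 3 is B2.
  So B2 = 3.
For B7:
  Consider where 5 can go in column B.
  B1 is out (row 1 already has a 5).
  B2 is out (row 2 already has a 5).
  B3 is out (box 1 already has a 5).
  B4 is out (row 4 already has a 5).
  So the only cell in column B that can hold 5 is B7.
  So B7 = 5.
For G1:
  Consider where 8 can go in row 1.
  A1 is out (box 1 already has a 8).
  B1 is out (column B already has a 8).
  So the only cell in row 1 that can hold 8 is G1.
  So G1 = 8.

3,5,8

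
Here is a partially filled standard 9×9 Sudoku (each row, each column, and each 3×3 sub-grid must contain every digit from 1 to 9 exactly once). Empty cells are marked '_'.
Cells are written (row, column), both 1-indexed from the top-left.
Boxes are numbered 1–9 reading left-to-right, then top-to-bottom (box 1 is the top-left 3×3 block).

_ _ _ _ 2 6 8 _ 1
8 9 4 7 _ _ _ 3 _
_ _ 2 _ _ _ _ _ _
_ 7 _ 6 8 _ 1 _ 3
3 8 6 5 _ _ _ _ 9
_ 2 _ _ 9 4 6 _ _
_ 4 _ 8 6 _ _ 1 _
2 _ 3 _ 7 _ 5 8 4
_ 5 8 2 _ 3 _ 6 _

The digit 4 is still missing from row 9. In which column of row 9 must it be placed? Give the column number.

Consider where 4 can go in row 9.
(9,1) is out (box 7 already has a 4).
(9,7) is out (box 9 already has a 4).
(9,9) is out (column 9 already has a 4).
So the only cell in row 9 that can hold 4 is (9,5).
That is column 5.

5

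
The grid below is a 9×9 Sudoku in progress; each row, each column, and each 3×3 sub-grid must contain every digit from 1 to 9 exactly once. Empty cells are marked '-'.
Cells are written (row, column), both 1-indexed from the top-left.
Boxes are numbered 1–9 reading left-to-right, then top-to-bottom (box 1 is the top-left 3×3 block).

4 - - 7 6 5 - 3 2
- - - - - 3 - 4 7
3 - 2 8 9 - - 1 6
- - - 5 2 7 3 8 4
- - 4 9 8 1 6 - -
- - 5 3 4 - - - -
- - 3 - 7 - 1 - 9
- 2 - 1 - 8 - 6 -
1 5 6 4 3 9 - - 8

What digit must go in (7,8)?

Cell (7,8) itself could take any of {2, 5} by direct elimination.
Consider where 5 can go in row 7.
(7,1) is out (box 7 already has a 5).
(7,2) is out (column 2 already has a 5).
(7,4) is out (column 4 already has a 5).
(7,6) is out (column 6 already has a 5).
So the only cell in row 7 that can hold 5 is (7,8).
Therefore (7,8) = 5.

5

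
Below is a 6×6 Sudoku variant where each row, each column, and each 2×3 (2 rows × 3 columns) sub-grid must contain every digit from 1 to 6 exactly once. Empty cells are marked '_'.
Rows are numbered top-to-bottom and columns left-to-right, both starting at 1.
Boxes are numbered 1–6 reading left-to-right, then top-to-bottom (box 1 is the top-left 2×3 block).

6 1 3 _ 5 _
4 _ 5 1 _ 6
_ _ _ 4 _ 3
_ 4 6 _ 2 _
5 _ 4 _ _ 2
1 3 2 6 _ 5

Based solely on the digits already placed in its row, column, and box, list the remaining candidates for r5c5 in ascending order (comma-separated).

1,3

Row 5 already contains {2, 4, 5}.
Column 5 already contains {2, 5}.
Its 2×3 block (box 6) already contains {2, 5, 6}.
Removing those from 1–6 leaves {1, 3} as the candidates for r5c5.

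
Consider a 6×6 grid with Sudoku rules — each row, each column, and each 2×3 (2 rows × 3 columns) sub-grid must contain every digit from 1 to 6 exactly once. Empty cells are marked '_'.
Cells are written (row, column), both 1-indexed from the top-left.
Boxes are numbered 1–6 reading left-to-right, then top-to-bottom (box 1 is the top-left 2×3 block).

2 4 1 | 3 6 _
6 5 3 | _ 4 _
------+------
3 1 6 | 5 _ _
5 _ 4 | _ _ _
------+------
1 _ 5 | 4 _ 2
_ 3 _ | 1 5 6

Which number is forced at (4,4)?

Cell (4,4) itself could take any of {2, 6} by direct elimination.
Consider where 6 can go in column 4.
(2,4) is out (row 2 already has a 6).
So the only cell in column 4 that can hold 6 is (4,4).
Therefore (4,4) = 6.

6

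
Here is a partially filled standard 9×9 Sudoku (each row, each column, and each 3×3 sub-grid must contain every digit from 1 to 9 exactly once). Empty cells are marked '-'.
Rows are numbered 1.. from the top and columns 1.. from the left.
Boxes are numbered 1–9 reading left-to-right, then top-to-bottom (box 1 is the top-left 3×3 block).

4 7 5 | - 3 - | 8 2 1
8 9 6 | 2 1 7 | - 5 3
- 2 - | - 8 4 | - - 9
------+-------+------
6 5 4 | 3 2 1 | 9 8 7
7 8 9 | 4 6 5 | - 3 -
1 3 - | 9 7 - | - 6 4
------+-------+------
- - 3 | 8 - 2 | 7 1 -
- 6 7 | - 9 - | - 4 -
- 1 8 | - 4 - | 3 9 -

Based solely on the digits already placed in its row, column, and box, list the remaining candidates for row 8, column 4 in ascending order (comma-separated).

Row 8 already contains {4, 6, 7, 9}.
Column 4 already contains {2, 3, 4, 8, 9}.
Its 3×3 block (box 8) already contains {2, 4, 8, 9}.
Removing those from 1–9 leaves {1, 5} as the candidates for row 8, column 4.

1,5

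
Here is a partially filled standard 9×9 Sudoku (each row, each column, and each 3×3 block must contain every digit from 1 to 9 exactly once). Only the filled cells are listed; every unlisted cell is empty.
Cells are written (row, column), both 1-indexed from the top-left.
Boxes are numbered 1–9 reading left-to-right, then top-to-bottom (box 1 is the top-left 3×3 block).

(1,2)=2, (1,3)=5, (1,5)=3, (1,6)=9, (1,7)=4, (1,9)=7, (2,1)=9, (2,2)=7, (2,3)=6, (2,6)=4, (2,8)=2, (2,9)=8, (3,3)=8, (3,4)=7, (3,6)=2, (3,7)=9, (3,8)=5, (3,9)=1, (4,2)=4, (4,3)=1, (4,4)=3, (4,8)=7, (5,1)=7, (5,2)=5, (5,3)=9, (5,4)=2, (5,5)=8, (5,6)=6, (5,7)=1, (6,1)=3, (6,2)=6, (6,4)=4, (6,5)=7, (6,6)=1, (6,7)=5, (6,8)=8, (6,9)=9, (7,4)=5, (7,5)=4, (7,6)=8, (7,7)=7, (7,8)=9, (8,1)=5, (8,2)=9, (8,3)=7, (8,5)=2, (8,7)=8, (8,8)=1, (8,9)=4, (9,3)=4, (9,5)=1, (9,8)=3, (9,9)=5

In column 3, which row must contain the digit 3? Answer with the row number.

Consider where 3 can go in column 3.
(6,3) is out (row 6 already has a 3).
So the only cell in column 3 that can hold 3 is (7,3).
That is row 7.

7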